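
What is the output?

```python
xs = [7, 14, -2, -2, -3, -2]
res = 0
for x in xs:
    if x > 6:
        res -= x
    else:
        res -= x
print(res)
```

x=7: >6, res = 0-7 = -7
x=14: >6, res = (-7)-14 = -21
x=-2: not >6, res = (-21)-(-2) = -19
x=-2: not >6, res = (-19)-(-2) = -17
x=-3: not >6, res = (-17)-(-3) = -14
x=-2: not >6, res = (-14)-(-2) = -12

-12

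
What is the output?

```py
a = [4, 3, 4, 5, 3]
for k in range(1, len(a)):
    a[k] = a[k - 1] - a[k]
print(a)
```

k=1: a[1] = 4-3 = 1 → [4, 1, 4, 5, 3]
k=2: a[2] = 1-4 = -3 → [4, 1, -3, 5, 3]
k=3: a[3] = (-3)-5 = -8 → [4, 1, -3, -8, 3]
k=4: a[4] = (-8)-3 = -11 → [4, 1, -3, -8, -11]

[4, 1, -3, -8, -11]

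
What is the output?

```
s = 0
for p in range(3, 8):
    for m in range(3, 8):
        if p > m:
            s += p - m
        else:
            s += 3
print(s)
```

p=3,m=3: not 3>3, s = 0+3 = 3
p=3,m=4: not 3>4, s = 3+3 = 6
p=3,m=5: not 3>5, s = 6+3 = 9
p=3,m=6: not 3>6, s = 9+3 = 12
p=3,m=7: not 3>7, s = 12+3 = 15
p=4,m=3: 4>3, s = 15+1 = 16
p=4,m=4: not 4>4, s = 16+3 = 19
p=4,m=5: not 4>5, s = 19+3 = 22
p=4,m=6: not 4>6, s = 22+3 = 25
p=4,m=7: not 4>7, s = 25+3 = 28
p=5,m=3: 5>3, s = 28+2 = 30
p=5,m=4: 5>4, s = 30+1 = 31
p=5,m=5: not 5>5, s = 31+3 = 34
p=5,m=6: not 5>6, s = 34+3 = 37
p=5,m=7: not 5>7, s = 37+3 = 40
p=6,m=3: 6>3, s = 40+3 = 43
p=6,m=4: 6>4, s = 43+2 = 45
p=6,m=5: 6>5, s = 45+1 = 46
p=6,m=6: not 6>6, s = 46+3 = 49
p=6,m=7: not 6>7, s = 49+3 = 52
p=7,m=3: 7>3, s = 52+4 = 56
p=7,m=4: 7>4, s = 56+3 = 59
p=7,m=5: 7>5, s = 59+2 = 61
p=7,m=6: 7>6, s = 61+1 = 62
p=7,m=7: not 7>7, s = 62+3 = 65

65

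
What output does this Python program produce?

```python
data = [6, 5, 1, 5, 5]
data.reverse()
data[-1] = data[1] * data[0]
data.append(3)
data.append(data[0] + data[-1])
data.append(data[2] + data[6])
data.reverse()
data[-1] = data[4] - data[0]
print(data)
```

reverse → [5, 5, 1, 5, 6]
data[-1] = data[1]*data[0] = 5*5 = 25 → [5, 5, 1, 5, 25]
append 3 → [5, 5, 1, 5, 25, 3]
append data[0]+data[-1] = 5+3 = 8 → [5, 5, 1, 5, 25, 3, 8]
append data[2]+data[6] = 1+8 = 9 → [5, 5, 1, 5, 25, 3, 8, 9]
reverse → [9, 8, 3, 25, 5, 1, 5, 5]
data[-1] = data[4]-data[0] = 5-9 = -4 → [9, 8, 3, 25, 5, 1, 5, -4]

[9, 8, 3, 25, 5, 1, 5, -4]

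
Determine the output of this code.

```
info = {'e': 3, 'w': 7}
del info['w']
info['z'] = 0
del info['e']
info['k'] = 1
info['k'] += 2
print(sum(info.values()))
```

del 'w' → {'e': 3}
info['z'] = 0 → {'e': 3, 'z': 0}
del 'e' → {'z': 0}
info['k'] = 1 → {'z': 0, 'k': 1}
info['k'] = 1+2 = 3 → {'z': 0, 'k': 3}
sum of values = 3

3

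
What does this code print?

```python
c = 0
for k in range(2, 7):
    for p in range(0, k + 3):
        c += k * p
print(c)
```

k=2,p=0: c = 0+0 = 0
k=2,p=1: c = 0+2 = 2
k=2,p=2: c = 2+4 = 6
k=2,p=3: c = 6+6 = 12
k=2,p=4: c = 12+8 = 20
k=3,p=0: c = 20+0 = 20
k=3,p=1: c = 20+3 = 23
k=3,p=2: c = 23+6 = 29
k=3,p=3: c = 29+9 = 38
k=3,p=4: c = 38+12 = 50
k=3,p=5: c = 50+15 = 65
k=4,p=0: c = 65+0 = 65
k=4,p=1: c = 65+4 = 69
k=4,p=2: c = 69+8 = 77
k=4,p=3: c = 77+12 = 89
k=4,p=4: c = 89+16 = 105
k=4,p=5: c = 105+20 = 125
k=4,p=6: c = 125+24 = 149
k=5,p=0: c = 149+0 = 149
k=5,p=1: c = 149+5 = 154
k=5,p=2: c = 154+10 = 164
k=5,p=3: c = 164+15 = 179
k=5,p=4: c = 179+20 = 199
k=5,p=5: c = 199+25 = 224
k=5,p=6: c = 224+30 = 254
k=5,p=7: c = 254+35 = 289
k=6,p=0: c = 289+0 = 289
k=6,p=1: c = 289+6 = 295
k=6,p=2: c = 295+12 = 307
k=6,p=3: c = 307+18 = 325
k=6,p=4: c = 325+24 = 349
k=6,p=5: c = 349+30 = 379
k=6,p=6: c = 379+36 = 415
k=6,p=7: c = 415+42 = 457
k=6,p=8: c = 457+48 = 505

505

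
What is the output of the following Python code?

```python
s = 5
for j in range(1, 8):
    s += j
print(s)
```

33

j=1: s = 5+1 = 6
j=2: s = 6+2 = 8
j=3: s = 8+3 = 11
j=4: s = 11+4 = 15
j=5: s = 15+5 = 20
j=6: s = 20+6 = 26
j=7: s = 26+7 = 33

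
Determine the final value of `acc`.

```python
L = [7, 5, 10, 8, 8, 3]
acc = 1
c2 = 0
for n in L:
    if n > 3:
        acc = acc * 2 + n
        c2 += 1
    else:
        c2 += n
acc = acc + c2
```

n=7: >3, acc = 1*2+7 = 9; c2=1
n=5: >3, acc = 9*2+5 = 23; c2=2
n=10: >3, acc = 23*2+10 = 56; c2=3
n=8: >3, acc = 56*2+8 = 120; c2=4
n=8: >3, acc = 120*2+8 = 248; c2=5
n=3: not >3; c2=8
acc+c2 = 248+8 = 256

256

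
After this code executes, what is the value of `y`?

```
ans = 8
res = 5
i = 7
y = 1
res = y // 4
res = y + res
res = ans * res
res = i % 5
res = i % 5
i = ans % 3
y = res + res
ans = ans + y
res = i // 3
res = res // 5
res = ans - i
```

4

res = 1//4 = 0
res = 1+0 = 1
res = 8*1 = 8
res = 7%5 = 2
res = 7%5 = 2
i = 8%3 = 2
y = 2+2 = 4
ans = 8+4 = 12
res = 2//3 = 0
res = 0//5 = 0
res = 12-2 = 10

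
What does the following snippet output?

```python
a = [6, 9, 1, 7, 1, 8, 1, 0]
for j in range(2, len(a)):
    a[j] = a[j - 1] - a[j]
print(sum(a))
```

j=2: a[2] = 9-1 = 8 → [6, 9, 8, 7, 1, 8, 1, 0]
j=3: a[3] = 8-7 = 1 → [6, 9, 8, 1, 1, 8, 1, 0]
j=4: a[4] = 1-1 = 0 → [6, 9, 8, 1, 0, 8, 1, 0]
j=5: a[5] = 0-8 = -8 → [6, 9, 8, 1, 0, -8, 1, 0]
j=6: a[6] = (-8)-1 = -9 → [6, 9, 8, 1, 0, -8, -9, 0]
j=7: a[7] = (-9)-0 = -9 → [6, 9, 8, 1, 0, -8, -9, -9]
sum = -2

-2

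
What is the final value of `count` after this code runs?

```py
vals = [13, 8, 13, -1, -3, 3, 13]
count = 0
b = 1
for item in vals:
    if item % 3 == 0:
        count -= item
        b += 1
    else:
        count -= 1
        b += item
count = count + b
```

item=13: not %3==0, count = 0-1 = -1; b=14
item=8: not %3==0, count = (-1)-1 = -2; b=22
item=13: not %3==0, count = (-2)-1 = -3; b=35
item=-1: not %3==0, count = (-3)-1 = -4; b=34
item=-3: %3==0, count = (-4)-(-3) = -1; b=35
item=3: %3==0, count = (-1)-3 = -4; b=36
item=13: not %3==0, count = (-4)-1 = -5; b=49
count+b = (-5)+49 = 44

44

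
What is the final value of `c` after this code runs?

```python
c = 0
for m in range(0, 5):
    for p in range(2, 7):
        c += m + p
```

150

m=0,p=2: c = 0+2 = 2
m=0,p=3: c = 2+3 = 5
m=0,p=4: c = 5+4 = 9
m=0,p=5: c = 9+5 = 14
m=0,p=6: c = 14+6 = 20
m=1,p=2: c = 20+3 = 23
m=1,p=3: c = 23+4 = 27
m=1,p=4: c = 27+5 = 32
m=1,p=5: c = 32+6 = 38
m=1,p=6: c = 38+7 = 45
m=2,p=2: c = 45+4 = 49
m=2,p=3: c = 49+5 = 54
m=2,p=4: c = 54+6 = 60
m=2,p=5: c = 60+7 = 67
m=2,p=6: c = 67+8 = 75
m=3,p=2: c = 75+5 = 80
m=3,p=3: c = 80+6 = 86
m=3,p=4: c = 86+7 = 93
m=3,p=5: c = 93+8 = 101
m=3,p=6: c = 101+9 = 110
m=4,p=2: c = 110+6 = 116
m=4,p=3: c = 116+7 = 123
m=4,p=4: c = 123+8 = 131
m=4,p=5: c = 131+9 = 140
m=4,p=6: c = 140+10 = 150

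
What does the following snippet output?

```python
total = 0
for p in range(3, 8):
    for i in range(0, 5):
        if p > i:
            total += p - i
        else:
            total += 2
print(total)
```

82

p=3,i=0: 3>0, total = 0+3 = 3
p=3,i=1: 3>1, total = 3+2 = 5
p=3,i=2: 3>2, total = 5+1 = 6
p=3,i=3: not 3>3, total = 6+2 = 8
p=3,i=4: not 3>4, total = 8+2 = 10
p=4,i=0: 4>0, total = 10+4 = 14
p=4,i=1: 4>1, total = 14+3 = 17
p=4,i=2: 4>2, total = 17+2 = 19
p=4,i=3: 4>3, total = 19+1 = 20
p=4,i=4: not 4>4, total = 20+2 = 22
p=5,i=0: 5>0, total = 22+5 = 27
p=5,i=1: 5>1, total = 27+4 = 31
p=5,i=2: 5>2, total = 31+3 = 34
p=5,i=3: 5>3, total = 34+2 = 36
p=5,i=4: 5>4, total = 36+1 = 37
p=6,i=0: 6>0, total = 37+6 = 43
p=6,i=1: 6>1, total = 43+5 = 48
p=6,i=2: 6>2, total = 48+4 = 52
p=6,i=3: 6>3, total = 52+3 = 55
p=6,i=4: 6>4, total = 55+2 = 57
p=7,i=0: 7>0, total = 57+7 = 64
p=7,i=1: 7>1, total = 64+6 = 70
p=7,i=2: 7>2, total = 70+5 = 75
p=7,i=3: 7>3, total = 75+4 = 79
p=7,i=4: 7>4, total = 79+3 = 82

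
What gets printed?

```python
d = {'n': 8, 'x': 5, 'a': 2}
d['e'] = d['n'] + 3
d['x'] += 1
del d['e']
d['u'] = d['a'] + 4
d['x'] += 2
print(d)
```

d['e'] = d['n']+3 = 11 → {'n': 8, 'x': 5, 'a': 2, 'e': 11}
d['x'] = 5+1 = 6 → {'n': 8, 'x': 6, 'a': 2, 'e': 11}
del 'e' → {'n': 8, 'x': 6, 'a': 2}
d['u'] = d['a']+4 = 6 → {'n': 8, 'x': 6, 'a': 2, 'u': 6}
d['x'] = 6+2 = 8 → {'n': 8, 'x': 8, 'a': 2, 'u': 6}

{'n': 8, 'x': 8, 'a': 2, 'u': 6}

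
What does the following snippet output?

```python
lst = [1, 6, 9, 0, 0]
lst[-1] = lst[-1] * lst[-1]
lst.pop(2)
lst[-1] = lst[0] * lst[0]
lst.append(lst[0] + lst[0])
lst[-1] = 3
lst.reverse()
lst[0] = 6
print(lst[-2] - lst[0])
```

0

lst[-1] = lst[-1]*lst[-1] = 0*0 = 0 → [1, 6, 9, 0, 0]
pop(2) removes 9 → [1, 6, 0, 0]
lst[-1] = lst[0]*lst[0] = 1*1 = 1 → [1, 6, 0, 1]
append lst[0]+lst[0] = 1+1 = 2 → [1, 6, 0, 1, 2]
lst[-1] = 3 → [1, 6, 0, 1, 3]
reverse → [3, 1, 0, 6, 1]
lst[0] = 6 → [6, 1, 0, 6, 1]
lst[-2]-lst[0] = 6-6 = 0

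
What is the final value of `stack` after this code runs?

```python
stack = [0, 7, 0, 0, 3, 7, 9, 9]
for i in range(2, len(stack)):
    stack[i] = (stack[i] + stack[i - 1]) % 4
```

i=2: stack[2] = (0+7)%4 = 3 → [0, 7, 3, 0, 3, 7, 9, 9]
i=3: stack[3] = (0+3)%4 = 3 → [0, 7, 3, 3, 3, 7, 9, 9]
i=4: stack[4] = (3+3)%4 = 2 → [0, 7, 3, 3, 2, 7, 9, 9]
i=5: stack[5] = (7+2)%4 = 1 → [0, 7, 3, 3, 2, 1, 9, 9]
i=6: stack[6] = (9+1)%4 = 2 → [0, 7, 3, 3, 2, 1, 2, 9]
i=7: stack[7] = (9+2)%4 = 3 → [0, 7, 3, 3, 2, 1, 2, 3]

[0, 7, 3, 3, 2, 1, 2, 3]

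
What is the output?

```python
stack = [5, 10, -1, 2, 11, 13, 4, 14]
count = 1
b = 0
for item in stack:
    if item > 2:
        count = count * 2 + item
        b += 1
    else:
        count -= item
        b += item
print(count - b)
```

item=5: >2, count = 1*2+5 = 7; b=1
item=10: >2, count = 7*2+10 = 24; b=2
item=-1: not >2, count = 24-(-1) = 25; b=1
item=2: not >2, count = 25-2 = 23; b=3
item=11: >2, count = 23*2+11 = 57; b=4
item=13: >2, count = 57*2+13 = 127; b=5
item=4: >2, count = 127*2+4 = 258; b=6
item=14: >2, count = 258*2+14 = 530; b=7
count-b = 530-7 = 523

523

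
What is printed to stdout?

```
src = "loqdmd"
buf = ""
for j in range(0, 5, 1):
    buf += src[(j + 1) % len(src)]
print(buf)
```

j=0: add src[1]='o' → 'o'
j=1: add src[2]='q' → 'oq'
j=2: add src[3]='d' → 'oqd'
j=3: add src[4]='m' → 'oqdm'
j=4: add src[5]='d' → 'oqdmd'

oqdmd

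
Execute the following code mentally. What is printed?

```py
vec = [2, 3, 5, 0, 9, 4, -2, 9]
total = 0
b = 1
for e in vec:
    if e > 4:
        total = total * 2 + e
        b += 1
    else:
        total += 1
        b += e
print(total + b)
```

82

e=2: not >4, total = 0+1 = 1; b=3
e=3: not >4, total = 1+1 = 2; b=6
e=5: >4, total = 2*2+5 = 9; b=7
e=0: not >4, total = 9+1 = 10; b=7
e=9: >4, total = 10*2+9 = 29; b=8
e=4: not >4, total = 29+1 = 30; b=12
e=-2: not >4, total = 30+1 = 31; b=10
e=9: >4, total = 31*2+9 = 71; b=11
total+b = 71+11 = 82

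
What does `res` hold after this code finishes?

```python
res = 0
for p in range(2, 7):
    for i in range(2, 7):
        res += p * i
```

400

p=2,i=2: res = 0+4 = 4
p=2,i=3: res = 4+6 = 10
p=2,i=4: res = 10+8 = 18
p=2,i=5: res = 18+10 = 28
p=2,i=6: res = 28+12 = 40
p=3,i=2: res = 40+6 = 46
p=3,i=3: res = 46+9 = 55
p=3,i=4: res = 55+12 = 67
p=3,i=5: res = 67+15 = 82
p=3,i=6: res = 82+18 = 100
p=4,i=2: res = 100+8 = 108
p=4,i=3: res = 108+12 = 120
p=4,i=4: res = 120+16 = 136
p=4,i=5: res = 136+20 = 156
p=4,i=6: res = 156+24 = 180
p=5,i=2: res = 180+10 = 190
p=5,i=3: res = 190+15 = 205
p=5,i=4: res = 205+20 = 225
p=5,i=5: res = 225+25 = 250
p=5,i=6: res = 250+30 = 280
p=6,i=2: res = 280+12 = 292
p=6,i=3: res = 292+18 = 310
p=6,i=4: res = 310+24 = 334
p=6,i=5: res = 334+30 = 364
p=6,i=6: res = 364+36 = 400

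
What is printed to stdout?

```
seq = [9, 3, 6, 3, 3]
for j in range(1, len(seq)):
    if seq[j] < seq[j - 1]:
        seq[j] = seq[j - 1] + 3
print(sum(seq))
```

j=1: 3<9, seq[1] = 9+3 = 12 → [9, 12, 6, 3, 3]
j=2: 6<12, seq[2] = 12+3 = 15 → [9, 12, 15, 3, 3]
j=3: 3<15, seq[3] = 15+3 = 18 → [9, 12, 15, 18, 3]
j=4: 3<18, seq[4] = 18+3 = 21 → [9, 12, 15, 18, 21]
sum = 75

75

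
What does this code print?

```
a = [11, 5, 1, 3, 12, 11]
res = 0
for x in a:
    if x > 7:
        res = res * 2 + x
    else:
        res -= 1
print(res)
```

67

x=11: >7, res = 0*2+11 = 11
x=5: not >7, res = 11-1 = 10
x=1: not >7, res = 10-1 = 9
x=3: not >7, res = 9-1 = 8
x=12: >7, res = 8*2+12 = 28
x=11: >7, res = 28*2+11 = 67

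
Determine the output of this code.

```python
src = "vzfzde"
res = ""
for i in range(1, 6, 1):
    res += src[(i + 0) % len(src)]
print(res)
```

zfzde

i=1: add src[1]='z' → 'z'
i=2: add src[2]='f' → 'zf'
i=3: add src[3]='z' → 'zfz'
i=4: add src[4]='d' → 'zfzd'
i=5: add src[5]='e' → 'zfzde'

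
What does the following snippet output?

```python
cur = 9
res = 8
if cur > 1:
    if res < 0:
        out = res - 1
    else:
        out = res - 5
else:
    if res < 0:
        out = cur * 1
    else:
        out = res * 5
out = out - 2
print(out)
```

cur=9, res=8
cur > 1 is True; res < 0 is False
→ out = res - 5 = 3
out = 3-2 = 1

1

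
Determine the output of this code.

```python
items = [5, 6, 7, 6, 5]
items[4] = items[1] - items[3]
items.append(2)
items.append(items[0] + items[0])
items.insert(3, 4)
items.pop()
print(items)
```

[5, 6, 7, 4, 6, 0, 2]

items[4] = items[1]-items[3] = 6-6 = 0 → [5, 6, 7, 6, 0]
append 2 → [5, 6, 7, 6, 0, 2]
append items[0]+items[0] = 5+5 = 10 → [5, 6, 7, 6, 0, 2, 10]
insert 4 at 3 → [5, 6, 7, 4, 6, 0, 2, 10]
pop() removes 10 → [5, 6, 7, 4, 6, 0, 2]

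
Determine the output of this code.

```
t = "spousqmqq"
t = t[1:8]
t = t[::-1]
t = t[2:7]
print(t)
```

slice [1:8] → 'pousqmq'
reverse → 'qmqsuop'
slice [2:7] → 'qsuop'

qsuop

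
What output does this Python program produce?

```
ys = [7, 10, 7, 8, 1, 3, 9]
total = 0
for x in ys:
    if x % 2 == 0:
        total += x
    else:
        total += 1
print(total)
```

23

x=7: not even, total = 0+1 = 1
x=10: even, total = 1+10 = 11
x=7: not even, total = 11+1 = 12
x=8: even, total = 12+8 = 20
x=1: not even, total = 20+1 = 21
x=3: not even, total = 21+1 = 22
x=9: not even, total = 22+1 = 23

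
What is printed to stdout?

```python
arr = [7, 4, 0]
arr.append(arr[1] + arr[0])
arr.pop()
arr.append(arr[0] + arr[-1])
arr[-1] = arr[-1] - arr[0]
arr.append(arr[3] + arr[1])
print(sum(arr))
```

15

append arr[1]+arr[0] = 4+7 = 11 → [7, 4, 0, 11]
pop() removes 11 → [7, 4, 0]
append arr[0]+arr[-1] = 7+0 = 7 → [7, 4, 0, 7]
arr[-1] = arr[-1]-arr[0] = 7-7 = 0 → [7, 4, 0, 0]
append arr[3]+arr[1] = 0+4 = 4 → [7, 4, 0, 0, 4]
sum = 15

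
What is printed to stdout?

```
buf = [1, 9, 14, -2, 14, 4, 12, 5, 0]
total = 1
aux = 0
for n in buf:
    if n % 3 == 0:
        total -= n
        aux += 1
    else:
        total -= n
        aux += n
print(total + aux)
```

-17

n=1: not %3==0, total = 1-1 = 0; aux=1
n=9: %3==0, total = 0-9 = -9; aux=2
n=14: not %3==0, total = (-9)-14 = -23; aux=16
n=-2: not %3==0, total = (-23)-(-2) = -21; aux=14
n=14: not %3==0, total = (-21)-14 = -35; aux=28
n=4: not %3==0, total = (-35)-4 = -39; aux=32
n=12: %3==0, total = (-39)-12 = -51; aux=33
n=5: not %3==0, total = (-51)-5 = -56; aux=38
n=0: %3==0, total = (-56)-0 = -56; aux=39
total+aux = (-56)+39 = -17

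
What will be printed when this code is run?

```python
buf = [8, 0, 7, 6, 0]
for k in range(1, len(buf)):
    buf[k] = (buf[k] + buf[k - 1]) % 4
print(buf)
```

k=1: buf[1] = (0+8)%4 = 0 → [8, 0, 7, 6, 0]
k=2: buf[2] = (7+0)%4 = 3 → [8, 0, 3, 6, 0]
k=3: buf[3] = (6+3)%4 = 1 → [8, 0, 3, 1, 0]
k=4: buf[4] = (0+1)%4 = 1 → [8, 0, 3, 1, 1]

[8, 0, 3, 1, 1]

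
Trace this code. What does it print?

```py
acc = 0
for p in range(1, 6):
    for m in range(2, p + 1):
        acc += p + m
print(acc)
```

70

p=2,m=2: acc = 0+4 = 4
p=3,m=2: acc = 4+5 = 9
p=3,m=3: acc = 9+6 = 15
p=4,m=2: acc = 15+6 = 21
p=4,m=3: acc = 21+7 = 28
p=4,m=4: acc = 28+8 = 36
p=5,m=2: acc = 36+7 = 43
p=5,m=3: acc = 43+8 = 51
p=5,m=4: acc = 51+9 = 60
p=5,m=5: acc = 60+10 = 70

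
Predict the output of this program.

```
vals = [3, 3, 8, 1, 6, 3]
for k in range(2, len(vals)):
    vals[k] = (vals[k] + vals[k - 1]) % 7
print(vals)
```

k=2: vals[2] = (8+3)%7 = 4 → [3, 3, 4, 1, 6, 3]
k=3: vals[3] = (1+4)%7 = 5 → [3, 3, 4, 5, 6, 3]
k=4: vals[4] = (6+5)%7 = 4 → [3, 3, 4, 5, 4, 3]
k=5: vals[5] = (3+4)%7 = 0 → [3, 3, 4, 5, 4, 0]

[3, 3, 4, 5, 4, 0]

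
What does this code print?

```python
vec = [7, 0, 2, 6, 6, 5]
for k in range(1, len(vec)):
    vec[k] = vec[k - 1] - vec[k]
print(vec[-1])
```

-12

k=1: vec[1] = 7-0 = 7 → [7, 7, 2, 6, 6, 5]
k=2: vec[2] = 7-2 = 5 → [7, 7, 5, 6, 6, 5]
k=3: vec[3] = 5-6 = -1 → [7, 7, 5, -1, 6, 5]
k=4: vec[4] = (-1)-6 = -7 → [7, 7, 5, -1, -7, 5]
k=5: vec[5] = (-7)-5 = -12 → [7, 7, 5, -1, -7, -12]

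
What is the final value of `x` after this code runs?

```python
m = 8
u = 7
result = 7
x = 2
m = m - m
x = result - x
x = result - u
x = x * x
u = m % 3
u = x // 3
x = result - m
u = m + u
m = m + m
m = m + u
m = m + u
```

m = 8-8 = 0
x = 7-2 = 5
x = 7-7 = 0
x = 0*0 = 0
u = 0%3 = 0
u = 0//3 = 0
x = 7-0 = 7
u = 0+0 = 0
m = 0+0 = 0
m = 0+0 = 0
m = 0+0 = 0

7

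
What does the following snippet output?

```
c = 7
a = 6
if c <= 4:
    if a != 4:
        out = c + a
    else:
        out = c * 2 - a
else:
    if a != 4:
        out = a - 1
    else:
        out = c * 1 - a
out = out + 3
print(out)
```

c=7, a=6
c <= 4 is False; a != 4 is True
→ out = a - 1 = 5
out = 5+3 = 8

8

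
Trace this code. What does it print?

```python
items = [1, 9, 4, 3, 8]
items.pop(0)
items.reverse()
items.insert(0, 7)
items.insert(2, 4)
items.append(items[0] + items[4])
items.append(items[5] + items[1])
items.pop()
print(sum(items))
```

pop(0) removes 1 → [9, 4, 3, 8]
reverse → [8, 3, 4, 9]
insert 7 at 0 → [7, 8, 3, 4, 9]
insert 4 at 2 → [7, 8, 4, 3, 4, 9]
append items[0]+items[4] = 7+4 = 11 → [7, 8, 4, 3, 4, 9, 11]
append items[5]+items[1] = 9+8 = 17 → [7, 8, 4, 3, 4, 9, 11, 17]
pop() removes 17 → [7, 8, 4, 3, 4, 9, 11]
sum = 46

46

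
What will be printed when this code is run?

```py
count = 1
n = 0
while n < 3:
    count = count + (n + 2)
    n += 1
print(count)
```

n=0: count = 1+2 = 3
n=1: count = 3+3 = 6
n=2: count = 6+4 = 10

10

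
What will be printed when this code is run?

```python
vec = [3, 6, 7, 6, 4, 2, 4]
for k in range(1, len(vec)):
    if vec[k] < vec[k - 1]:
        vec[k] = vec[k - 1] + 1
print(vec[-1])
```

11

k=1: 6>=3, unchanged → [3, 6, 7, 6, 4, 2, 4]
k=2: 7>=6, unchanged → [3, 6, 7, 6, 4, 2, 4]
k=3: 6<7, vec[3] = 7+1 = 8 → [3, 6, 7, 8, 4, 2, 4]
k=4: 4<8, vec[4] = 8+1 = 9 → [3, 6, 7, 8, 9, 2, 4]
k=5: 2<9, vec[5] = 9+1 = 10 → [3, 6, 7, 8, 9, 10, 4]
k=6: 4<10, vec[6] = 10+1 = 11 → [3, 6, 7, 8, 9, 10, 11]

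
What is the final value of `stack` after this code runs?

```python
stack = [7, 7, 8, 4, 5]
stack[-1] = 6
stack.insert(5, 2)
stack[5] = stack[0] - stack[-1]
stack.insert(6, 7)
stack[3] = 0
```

[7, 7, 8, 0, 6, 5, 7]

stack[-1] = 6 → [7, 7, 8, 4, 6]
insert 2 at 5 → [7, 7, 8, 4, 6, 2]
stack[5] = stack[0]-stack[-1] = 7-2 = 5 → [7, 7, 8, 4, 6, 5]
insert 7 at 6 → [7, 7, 8, 4, 6, 5, 7]
stack[3] = 0 → [7, 7, 8, 0, 6, 5, 7]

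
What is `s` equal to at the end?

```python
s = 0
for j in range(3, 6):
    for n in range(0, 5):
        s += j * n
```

120

j=3,n=0: s = 0+0 = 0
j=3,n=1: s = 0+3 = 3
j=3,n=2: s = 3+6 = 9
j=3,n=3: s = 9+9 = 18
j=3,n=4: s = 18+12 = 30
j=4,n=0: s = 30+0 = 30
j=4,n=1: s = 30+4 = 34
j=4,n=2: s = 34+8 = 42
j=4,n=3: s = 42+12 = 54
j=4,n=4: s = 54+16 = 70
j=5,n=0: s = 70+0 = 70
j=5,n=1: s = 70+5 = 75
j=5,n=2: s = 75+10 = 85
j=5,n=3: s = 85+15 = 100
j=5,n=4: s = 100+20 = 120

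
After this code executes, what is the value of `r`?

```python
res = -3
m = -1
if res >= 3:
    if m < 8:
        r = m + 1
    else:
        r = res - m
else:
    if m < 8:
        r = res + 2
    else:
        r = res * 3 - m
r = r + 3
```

res=-3, m=-1
res >= 3 is False; m < 8 is True
→ r = res + 2 = -1
r = (-1)+3 = 2

2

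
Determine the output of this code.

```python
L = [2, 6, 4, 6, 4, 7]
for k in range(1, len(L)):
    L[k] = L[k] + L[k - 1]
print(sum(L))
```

91

k=1: L[1] = 6+2 = 8 → [2, 8, 4, 6, 4, 7]
k=2: L[2] = 4+8 = 12 → [2, 8, 12, 6, 4, 7]
k=3: L[3] = 6+12 = 18 → [2, 8, 12, 18, 4, 7]
k=4: L[4] = 4+18 = 22 → [2, 8, 12, 18, 22, 7]
k=5: L[5] = 7+22 = 29 → [2, 8, 12, 18, 22, 29]
sum = 91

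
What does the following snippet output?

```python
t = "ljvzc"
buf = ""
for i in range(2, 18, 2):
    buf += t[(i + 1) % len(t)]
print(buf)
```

i=2: add t[3]='z' → 'z'
i=4: add t[0]='l' → 'zl'
i=6: add t[2]='v' → 'zlv'
i=8: add t[4]='c' → 'zlvc'
i=10: add t[1]='j' → 'zlvcj'
i=12: add t[3]='z' → 'zlvcjz'
i=14: add t[0]='l' → 'zlvcjzl'
i=16: add t[2]='v' → 'zlvcjzlv'

zlvcjzlv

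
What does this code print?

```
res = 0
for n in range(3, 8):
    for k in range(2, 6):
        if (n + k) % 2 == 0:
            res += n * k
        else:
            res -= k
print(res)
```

146

n=3,k=2: odd sum, res = 0-2 = -2
n=3,k=3: even sum, res = (-2)+9 = 7
n=3,k=4: odd sum, res = 7-4 = 3
n=3,k=5: even sum, res = 3+15 = 18
n=4,k=2: even sum, res = 18+8 = 26
n=4,k=3: odd sum, res = 26-3 = 23
n=4,k=4: even sum, res = 23+16 = 39
n=4,k=5: odd sum, res = 39-5 = 34
n=5,k=2: odd sum, res = 34-2 = 32
n=5,k=3: even sum, res = 32+15 = 47
n=5,k=4: odd sum, res = 47-4 = 43
n=5,k=5: even sum, res = 43+25 = 68
n=6,k=2: even sum, res = 68+12 = 80
n=6,k=3: odd sum, res = 80-3 = 77
n=6,k=4: even sum, res = 77+24 = 101
n=6,k=5: odd sum, res = 101-5 = 96
n=7,k=2: odd sum, res = 96-2 = 94
n=7,k=3: even sum, res = 94+21 = 115
n=7,k=4: odd sum, res = 115-4 = 111
n=7,k=5: even sum, res = 111+35 = 146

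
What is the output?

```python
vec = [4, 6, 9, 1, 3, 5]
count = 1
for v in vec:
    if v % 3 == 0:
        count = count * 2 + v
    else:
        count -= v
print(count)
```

14

v=4: not %3==0, count = 1-4 = -3
v=6: %3==0, count = (-3)*2+6 = 0
v=9: %3==0, count = 0*2+9 = 9
v=1: not %3==0, count = 9-1 = 8
v=3: %3==0, count = 8*2+3 = 19
v=5: not %3==0, count = 19-5 = 14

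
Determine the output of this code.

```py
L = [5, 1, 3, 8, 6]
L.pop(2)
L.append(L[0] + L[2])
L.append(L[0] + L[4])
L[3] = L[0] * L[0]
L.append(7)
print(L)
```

[5, 1, 8, 25, 13, 18, 7]

pop(2) removes 3 → [5, 1, 8, 6]
append L[0]+L[2] = 5+8 = 13 → [5, 1, 8, 6, 13]
append L[0]+L[4] = 5+13 = 18 → [5, 1, 8, 6, 13, 18]
L[3] = L[0]*L[0] = 5*5 = 25 → [5, 1, 8, 25, 13, 18]
append 7 → [5, 1, 8, 25, 13, 18, 7]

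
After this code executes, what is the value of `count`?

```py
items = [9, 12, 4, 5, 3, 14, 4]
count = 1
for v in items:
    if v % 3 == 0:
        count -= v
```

v=9: %3==0, count = 1-9 = -8
v=12: %3==0, count = (-8)-12 = -20
v=4: not %3==0
v=5: not %3==0
v=3: %3==0, count = (-20)-3 = -23
v=14: not %3==0
v=4: not %3==0

-23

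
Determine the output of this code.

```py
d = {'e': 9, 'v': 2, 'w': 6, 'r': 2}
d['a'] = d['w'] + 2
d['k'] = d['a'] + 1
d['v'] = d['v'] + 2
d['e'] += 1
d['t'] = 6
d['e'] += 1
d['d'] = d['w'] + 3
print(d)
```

d['a'] = d['w']+2 = 8 → {'e': 9, 'v': 2, 'w': 6, 'r': 2, 'a': 8}
d['k'] = d['a']+1 = 9 → {'e': 9, 'v': 2, 'w': 6, 'r': 2, 'a': 8, 'k': 9}
d['v'] = d['v']+2 = 4 → {'e': 9, 'v': 4, 'w': 6, 'r': 2, 'a': 8, 'k': 9}
d['e'] = 9+1 = 10 → {'e': 10, 'v': 4, 'w': 6, 'r': 2, 'a': 8, 'k': 9}
d['t'] = 6 → {'e': 10, 'v': 4, 'w': 6, 'r': 2, 'a': 8, 'k': 9, 't': 6}
d['e'] = 10+1 = 11 → {'e': 11, 'v': 4, 'w': 6, 'r': 2, 'a': 8, 'k': 9, 't': 6}
d['d'] = d['w']+3 = 9 → {'e': 11, 'v': 4, 'w': 6, 'r': 2, 'a': 8, 'k': 9, 't': 6, 'd': 9}

{'e': 11, 'v': 4, 'w': 6, 'r': 2, 'a': 8, 'k': 9, 't': 6, 'd': 9}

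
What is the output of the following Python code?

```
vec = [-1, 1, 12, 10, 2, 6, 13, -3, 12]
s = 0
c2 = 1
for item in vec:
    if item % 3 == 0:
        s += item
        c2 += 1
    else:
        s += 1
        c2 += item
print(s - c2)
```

2

item=-1: not %3==0, s = 0+1 = 1; c2=0
item=1: not %3==0, s = 1+1 = 2; c2=1
item=12: %3==0, s = 2+12 = 14; c2=2
item=10: not %3==0, s = 14+1 = 15; c2=12
item=2: not %3==0, s = 15+1 = 16; c2=14
item=6: %3==0, s = 16+6 = 22; c2=15
item=13: not %3==0, s = 22+1 = 23; c2=28
item=-3: %3==0, s = 23+(-3) = 20; c2=29
item=12: %3==0, s = 20+12 = 32; c2=30
s-c2 = 32-30 = 2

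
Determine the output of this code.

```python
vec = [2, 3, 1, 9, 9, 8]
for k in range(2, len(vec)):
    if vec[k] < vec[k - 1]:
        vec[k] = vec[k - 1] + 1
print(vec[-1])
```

k=2: 1<3, vec[2] = 3+1 = 4 → [2, 3, 4, 9, 9, 8]
k=3: 9>=4, unchanged → [2, 3, 4, 9, 9, 8]
k=4: 9>=9, unchanged → [2, 3, 4, 9, 9, 8]
k=5: 8<9, vec[5] = 9+1 = 10 → [2, 3, 4, 9, 9, 10]

10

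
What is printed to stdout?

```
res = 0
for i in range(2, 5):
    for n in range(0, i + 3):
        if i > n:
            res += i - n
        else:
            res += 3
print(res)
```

46

i=2,n=0: 2>0, res = 0+2 = 2
i=2,n=1: 2>1, res = 2+1 = 3
i=2,n=2: not 2>2, res = 3+3 = 6
i=2,n=3: not 2>3, res = 6+3 = 9
i=2,n=4: not 2>4, res = 9+3 = 12
i=3,n=0: 3>0, res = 12+3 = 15
i=3,n=1: 3>1, res = 15+2 = 17
i=3,n=2: 3>2, res = 17+1 = 18
i=3,n=3: not 3>3, res = 18+3 = 21
i=3,n=4: not 3>4, res = 21+3 = 24
i=3,n=5: not 3>5, res = 24+3 = 27
i=4,n=0: 4>0, res = 27+4 = 31
i=4,n=1: 4>1, res = 31+3 = 34
i=4,n=2: 4>2, res = 34+2 = 36
i=4,n=3: 4>3, res = 36+1 = 37
i=4,n=4: not 4>4, res = 37+3 = 40
i=4,n=5: not 4>5, res = 40+3 = 43
i=4,n=6: not 4>6, res = 43+3 = 46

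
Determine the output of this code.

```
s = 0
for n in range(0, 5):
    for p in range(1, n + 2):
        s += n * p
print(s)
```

105

n=0,p=1: s = 0+0 = 0
n=1,p=1: s = 0+1 = 1
n=1,p=2: s = 1+2 = 3
n=2,p=1: s = 3+2 = 5
n=2,p=2: s = 5+4 = 9
n=2,p=3: s = 9+6 = 15
n=3,p=1: s = 15+3 = 18
n=3,p=2: s = 18+6 = 24
n=3,p=3: s = 24+9 = 33
n=3,p=4: s = 33+12 = 45
n=4,p=1: s = 45+4 = 49
n=4,p=2: s = 49+8 = 57
n=4,p=3: s = 57+12 = 69
n=4,p=4: s = 69+16 = 85
n=4,p=5: s = 85+20 = 105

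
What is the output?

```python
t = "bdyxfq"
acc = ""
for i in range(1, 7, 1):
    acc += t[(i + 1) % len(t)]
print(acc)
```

i=1: add t[2]='y' → 'y'
i=2: add t[3]='x' → 'yx'
i=3: add t[4]='f' → 'yxf'
i=4: add t[5]='q' → 'yxfq'
i=5: add t[0]='b' → 'yxfqb'
i=6: add t[1]='d' → 'yxfqbd'

yxfqbd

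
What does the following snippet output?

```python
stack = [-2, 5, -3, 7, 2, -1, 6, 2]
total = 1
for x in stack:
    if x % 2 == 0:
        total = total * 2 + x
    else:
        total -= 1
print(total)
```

x=-2: even, total = 1*2+(-2) = 0
x=5: not even, total = 0-1 = -1
x=-3: not even, total = (-1)-1 = -2
x=7: not even, total = (-2)-1 = -3
x=2: even, total = (-3)*2+2 = -4
x=-1: not even, total = (-4)-1 = -5
x=6: even, total = (-5)*2+6 = -4
x=2: even, total = (-4)*2+2 = -6

-6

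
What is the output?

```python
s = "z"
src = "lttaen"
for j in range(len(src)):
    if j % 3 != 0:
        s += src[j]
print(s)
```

ztten

j=0: skip
j=1: add 't' → 'zt'
j=2: add 't' → 'ztt'
j=3: skip
j=4: add 'e' → 'ztte'
j=5: add 'n' → 'ztten'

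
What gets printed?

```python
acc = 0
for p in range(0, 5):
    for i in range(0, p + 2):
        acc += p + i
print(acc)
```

85

p=0,i=0: acc = 0+0 = 0
p=0,i=1: acc = 0+1 = 1
p=1,i=0: acc = 1+1 = 2
p=1,i=1: acc = 2+2 = 4
p=1,i=2: acc = 4+3 = 7
p=2,i=0: acc = 7+2 = 9
p=2,i=1: acc = 9+3 = 12
p=2,i=2: acc = 12+4 = 16
p=2,i=3: acc = 16+5 = 21
p=3,i=0: acc = 21+3 = 24
p=3,i=1: acc = 24+4 = 28
p=3,i=2: acc = 28+5 = 33
p=3,i=3: acc = 33+6 = 39
p=3,i=4: acc = 39+7 = 46
p=4,i=0: acc = 46+4 = 50
p=4,i=1: acc = 50+5 = 55
p=4,i=2: acc = 55+6 = 61
p=4,i=3: acc = 61+7 = 68
p=4,i=4: acc = 68+8 = 76
p=4,i=5: acc = 76+9 = 85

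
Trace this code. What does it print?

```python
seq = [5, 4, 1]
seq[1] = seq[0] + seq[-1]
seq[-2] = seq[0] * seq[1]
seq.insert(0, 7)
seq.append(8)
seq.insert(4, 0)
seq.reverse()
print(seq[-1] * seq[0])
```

seq[1] = seq[0]+seq[-1] = 5+1 = 6 → [5, 6, 1]
seq[-2] = seq[0]*seq[1] = 5*6 = 30 → [5, 30, 1]
insert 7 at 0 → [7, 5, 30, 1]
append 8 → [7, 5, 30, 1, 8]
insert 0 at 4 → [7, 5, 30, 1, 0, 8]
reverse → [8, 0, 1, 30, 5, 7]
seq[-1]*seq[0] = 7*8 = 56

56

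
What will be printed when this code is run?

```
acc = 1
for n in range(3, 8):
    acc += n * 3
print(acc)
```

n=3: acc = 1+3*3 = 10
n=4: acc = 10+4*3 = 22
n=5: acc = 22+5*3 = 37
n=6: acc = 37+6*3 = 55
n=7: acc = 55+7*3 = 76

76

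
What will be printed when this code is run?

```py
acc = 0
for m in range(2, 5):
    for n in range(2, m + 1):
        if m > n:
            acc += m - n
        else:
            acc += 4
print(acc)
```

m=2,n=2: not 2>2, acc = 0+4 = 4
m=3,n=2: 3>2, acc = 4+1 = 5
m=3,n=3: not 3>3, acc = 5+4 = 9
m=4,n=2: 4>2, acc = 9+2 = 11
m=4,n=3: 4>3, acc = 11+1 = 12
m=4,n=4: not 4>4, acc = 12+4 = 16

16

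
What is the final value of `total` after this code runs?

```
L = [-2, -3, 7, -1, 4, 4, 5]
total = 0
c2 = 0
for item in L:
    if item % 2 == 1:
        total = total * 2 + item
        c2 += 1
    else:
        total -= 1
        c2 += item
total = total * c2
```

-130

item=-2: not odd, total = 0-1 = -1; c2=-2
item=-3: odd, total = (-1)*2+(-3) = -5; c2=-1
item=7: odd, total = (-5)*2+7 = -3; c2=0
item=-1: odd, total = (-3)*2+(-1) = -7; c2=1
item=4: not odd, total = (-7)-1 = -8; c2=5
item=4: not odd, total = (-8)-1 = -9; c2=9
item=5: odd, total = (-9)*2+5 = -13; c2=10
total*c2 = (-13)*10 = -130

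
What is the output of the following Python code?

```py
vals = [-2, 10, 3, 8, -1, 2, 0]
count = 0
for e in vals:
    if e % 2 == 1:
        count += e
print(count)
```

e=-2: not odd
e=10: not odd
e=3: odd, count = 0+3 = 3
e=8: not odd
e=-1: odd, count = 3+(-1) = 2
e=2: not odd
e=0: not odd

2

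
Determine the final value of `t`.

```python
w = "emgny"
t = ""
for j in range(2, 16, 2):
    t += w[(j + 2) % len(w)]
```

j=2: add w[4]='y' → 'y'
j=4: add w[1]='m' → 'ym'
j=6: add w[3]='n' → 'ymn'
j=8: add w[0]='e' → 'ymne'
j=10: add w[2]='g' → 'ymneg'
j=12: add w[4]='y' → 'ymnegy'
j=14: add w[1]='m' → 'ymnegym'

'ymnegym'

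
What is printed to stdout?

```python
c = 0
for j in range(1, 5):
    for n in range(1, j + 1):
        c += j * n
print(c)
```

65

j=1,n=1: c = 0+1 = 1
j=2,n=1: c = 1+2 = 3
j=2,n=2: c = 3+4 = 7
j=3,n=1: c = 7+3 = 10
j=3,n=2: c = 10+6 = 16
j=3,n=3: c = 16+9 = 25
j=4,n=1: c = 25+4 = 29
j=4,n=2: c = 29+8 = 37
j=4,n=3: c = 37+12 = 49
j=4,n=4: c = 49+16 = 65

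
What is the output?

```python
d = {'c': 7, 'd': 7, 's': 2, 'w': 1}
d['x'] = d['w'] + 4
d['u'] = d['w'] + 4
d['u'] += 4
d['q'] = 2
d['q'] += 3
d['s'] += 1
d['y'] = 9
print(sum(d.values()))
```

46

d['x'] = d['w']+4 = 5 → {'c': 7, 'd': 7, 's': 2, 'w': 1, 'x': 5}
d['u'] = d['w']+4 = 5 → {'c': 7, 'd': 7, 's': 2, 'w': 1, 'x': 5, 'u': 5}
d['u'] = 5+4 = 9 → {'c': 7, 'd': 7, 's': 2, 'w': 1, 'x': 5, 'u': 9}
d['q'] = 2 → {'c': 7, 'd': 7, 's': 2, 'w': 1, 'x': 5, 'u': 9, 'q': 2}
d['q'] = 2+3 = 5 → {'c': 7, 'd': 7, 's': 2, 'w': 1, 'x': 5, 'u': 9, 'q': 5}
d['s'] = 2+1 = 3 → {'c': 7, 'd': 7, 's': 3, 'w': 1, 'x': 5, 'u': 9, 'q': 5}
d['y'] = 9 → {'c': 7, 'd': 7, 's': 3, 'w': 1, 'x': 5, 'u': 9, 'q': 5, 'y': 9}
sum of values = 46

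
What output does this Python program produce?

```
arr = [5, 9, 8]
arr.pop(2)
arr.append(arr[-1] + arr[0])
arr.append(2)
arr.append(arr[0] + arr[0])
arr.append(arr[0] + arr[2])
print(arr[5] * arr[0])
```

pop(2) removes 8 → [5, 9]
append arr[-1]+arr[0] = 9+5 = 14 → [5, 9, 14]
append 2 → [5, 9, 14, 2]
append arr[0]+arr[0] = 5+5 = 10 → [5, 9, 14, 2, 10]
append arr[0]+arr[2] = 5+14 = 19 → [5, 9, 14, 2, 10, 19]
arr[5]*arr[0] = 19*5 = 95

95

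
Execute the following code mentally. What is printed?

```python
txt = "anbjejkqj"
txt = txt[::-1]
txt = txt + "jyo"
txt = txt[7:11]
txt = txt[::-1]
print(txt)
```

reverse → 'jqkjejbna'
+ 'jyo' → 'jqkjejbnajyo'
slice [7:11] → 'najy'
reverse → 'yjan'

yjan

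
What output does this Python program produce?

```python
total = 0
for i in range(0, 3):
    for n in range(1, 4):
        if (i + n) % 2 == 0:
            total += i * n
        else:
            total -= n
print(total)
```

i=0,n=1: odd sum, total = 0-1 = -1
i=0,n=2: even sum, total = (-1)+0 = -1
i=0,n=3: odd sum, total = (-1)-3 = -4
i=1,n=1: even sum, total = (-4)+1 = -3
i=1,n=2: odd sum, total = (-3)-2 = -5
i=1,n=3: even sum, total = (-5)+3 = -2
i=2,n=1: odd sum, total = (-2)-1 = -3
i=2,n=2: even sum, total = (-3)+4 = 1
i=2,n=3: odd sum, total = 1-3 = -2

-2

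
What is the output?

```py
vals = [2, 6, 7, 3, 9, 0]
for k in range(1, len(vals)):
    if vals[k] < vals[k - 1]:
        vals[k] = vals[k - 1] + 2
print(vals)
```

k=1: 6>=2, unchanged → [2, 6, 7, 3, 9, 0]
k=2: 7>=6, unchanged → [2, 6, 7, 3, 9, 0]
k=3: 3<7, vals[3] = 7+2 = 9 → [2, 6, 7, 9, 9, 0]
k=4: 9>=9, unchanged → [2, 6, 7, 9, 9, 0]
k=5: 0<9, vals[5] = 9+2 = 11 → [2, 6, 7, 9, 9, 11]

[2, 6, 7, 9, 9, 11]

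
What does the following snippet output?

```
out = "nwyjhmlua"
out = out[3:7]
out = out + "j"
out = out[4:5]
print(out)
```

j

slice [3:7] → 'jhml'
+ 'j' → 'jhmlj'
slice [4:5] → 'j'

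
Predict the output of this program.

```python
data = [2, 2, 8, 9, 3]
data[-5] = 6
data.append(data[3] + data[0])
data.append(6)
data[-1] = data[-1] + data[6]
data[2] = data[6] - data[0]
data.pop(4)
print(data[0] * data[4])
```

data[-5] = 6 → [6, 2, 8, 9, 3]
append data[3]+data[0] = 9+6 = 15 → [6, 2, 8, 9, 3, 15]
append 6 → [6, 2, 8, 9, 3, 15, 6]
data[-1] = data[-1]+data[6] = 6+6 = 12 → [6, 2, 8, 9, 3, 15, 12]
data[2] = data[6]-data[0] = 12-6 = 6 → [6, 2, 6, 9, 3, 15, 12]
pop(4) removes 3 → [6, 2, 6, 9, 15, 12]
data[0]*data[4] = 6*15 = 90

90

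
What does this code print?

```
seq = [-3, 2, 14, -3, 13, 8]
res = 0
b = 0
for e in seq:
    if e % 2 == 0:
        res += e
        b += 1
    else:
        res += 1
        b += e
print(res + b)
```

e=-3: not even, res = 0+1 = 1; b=-3
e=2: even, res = 1+2 = 3; b=-2
e=14: even, res = 3+14 = 17; b=-1
e=-3: not even, res = 17+1 = 18; b=-4
e=13: not even, res = 18+1 = 19; b=9
e=8: even, res = 19+8 = 27; b=10
res+b = 27+10 = 37

37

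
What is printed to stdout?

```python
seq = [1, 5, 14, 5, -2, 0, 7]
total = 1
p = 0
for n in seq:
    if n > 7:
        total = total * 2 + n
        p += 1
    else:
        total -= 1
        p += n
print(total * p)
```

n=1: not >7, total = 1-1 = 0; p=1
n=5: not >7, total = 0-1 = -1; p=6
n=14: >7, total = (-1)*2+14 = 12; p=7
n=5: not >7, total = 12-1 = 11; p=12
n=-2: not >7, total = 11-1 = 10; p=10
n=0: not >7, total = 10-1 = 9; p=10
n=7: not >7, total = 9-1 = 8; p=17
total*p = 8*17 = 136

136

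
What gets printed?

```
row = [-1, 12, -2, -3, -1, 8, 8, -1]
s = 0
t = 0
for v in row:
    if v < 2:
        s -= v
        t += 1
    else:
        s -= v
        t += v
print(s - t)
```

v=-1: <2, s = 0-(-1) = 1; t=1
v=12: not <2, s = 1-12 = -11; t=13
v=-2: <2, s = (-11)-(-2) = -9; t=14
v=-3: <2, s = (-9)-(-3) = -6; t=15
v=-1: <2, s = (-6)-(-1) = -5; t=16
v=8: not <2, s = (-5)-8 = -13; t=24
v=8: not <2, s = (-13)-8 = -21; t=32
v=-1: <2, s = (-21)-(-1) = -20; t=33
s-t = (-20)-33 = -53

-53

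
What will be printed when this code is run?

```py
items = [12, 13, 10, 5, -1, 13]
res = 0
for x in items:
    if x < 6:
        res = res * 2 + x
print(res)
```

9

x=12: not <6
x=13: not <6
x=10: not <6
x=5: <6, res = 0*2+5 = 5
x=-1: <6, res = 5*2+(-1) = 9
x=13: not <6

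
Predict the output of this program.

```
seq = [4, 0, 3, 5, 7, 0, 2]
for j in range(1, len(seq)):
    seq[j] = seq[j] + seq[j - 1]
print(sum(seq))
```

86

j=1: seq[1] = 0+4 = 4 → [4, 4, 3, 5, 7, 0, 2]
j=2: seq[2] = 3+4 = 7 → [4, 4, 7, 5, 7, 0, 2]
j=3: seq[3] = 5+7 = 12 → [4, 4, 7, 12, 7, 0, 2]
j=4: seq[4] = 7+12 = 19 → [4, 4, 7, 12, 19, 0, 2]
j=5: seq[5] = 0+19 = 19 → [4, 4, 7, 12, 19, 19, 2]
j=6: seq[6] = 2+19 = 21 → [4, 4, 7, 12, 19, 19, 21]
sum = 86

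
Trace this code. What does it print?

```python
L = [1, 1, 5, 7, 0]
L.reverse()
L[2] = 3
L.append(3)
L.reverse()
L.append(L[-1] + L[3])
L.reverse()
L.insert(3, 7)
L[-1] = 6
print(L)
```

[3, 0, 7, 7, 3, 1, 1, 6]

reverse → [0, 7, 5, 1, 1]
L[2] = 3 → [0, 7, 3, 1, 1]
append 3 → [0, 7, 3, 1, 1, 3]
reverse → [3, 1, 1, 3, 7, 0]
append L[-1]+L[3] = 0+3 = 3 → [3, 1, 1, 3, 7, 0, 3]
reverse → [3, 0, 7, 3, 1, 1, 3]
insert 7 at 3 → [3, 0, 7, 7, 3, 1, 1, 3]
L[-1] = 6 → [3, 0, 7, 7, 3, 1, 1, 6]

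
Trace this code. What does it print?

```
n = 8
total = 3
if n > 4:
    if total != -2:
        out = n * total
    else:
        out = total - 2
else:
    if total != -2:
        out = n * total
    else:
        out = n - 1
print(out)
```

24

n=8, total=3
n > 4 is True; total != -2 is True
→ out = n * total = 24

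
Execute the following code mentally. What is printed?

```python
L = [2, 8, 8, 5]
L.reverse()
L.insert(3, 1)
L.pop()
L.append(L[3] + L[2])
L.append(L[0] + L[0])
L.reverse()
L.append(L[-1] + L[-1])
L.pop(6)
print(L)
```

[10, 9, 1, 8, 8, 5]

reverse → [5, 8, 8, 2]
insert 1 at 3 → [5, 8, 8, 1, 2]
pop() removes 2 → [5, 8, 8, 1]
append L[3]+L[2] = 1+8 = 9 → [5, 8, 8, 1, 9]
append L[0]+L[0] = 5+5 = 10 → [5, 8, 8, 1, 9, 10]
reverse → [10, 9, 1, 8, 8, 5]
append L[-1]+L[-1] = 5+5 = 10 → [10, 9, 1, 8, 8, 5, 10]
pop(6) removes 10 → [10, 9, 1, 8, 8, 5]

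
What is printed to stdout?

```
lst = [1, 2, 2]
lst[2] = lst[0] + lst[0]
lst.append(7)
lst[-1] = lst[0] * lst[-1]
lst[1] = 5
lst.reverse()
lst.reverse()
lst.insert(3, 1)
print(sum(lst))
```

16

lst[2] = lst[0]+lst[0] = 1+1 = 2 → [1, 2, 2]
append 7 → [1, 2, 2, 7]
lst[-1] = lst[0]*lst[-1] = 1*7 = 7 → [1, 2, 2, 7]
lst[1] = 5 → [1, 5, 2, 7]
reverse → [7, 2, 5, 1]
reverse → [1, 5, 2, 7]
insert 1 at 3 → [1, 5, 2, 1, 7]
sum = 16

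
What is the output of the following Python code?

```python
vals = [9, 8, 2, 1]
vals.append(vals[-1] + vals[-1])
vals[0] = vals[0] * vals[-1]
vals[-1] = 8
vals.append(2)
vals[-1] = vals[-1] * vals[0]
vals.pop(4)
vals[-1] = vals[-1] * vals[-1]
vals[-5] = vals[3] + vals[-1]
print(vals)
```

append vals[-1]+vals[-1] = 1+1 = 2 → [9, 8, 2, 1, 2]
vals[0] = vals[0]*vals[-1] = 9*2 = 18 → [18, 8, 2, 1, 2]
vals[-1] = 8 → [18, 8, 2, 1, 8]
append 2 → [18, 8, 2, 1, 8, 2]
vals[-1] = vals[-1]*vals[0] = 2*18 = 36 → [18, 8, 2, 1, 8, 36]
pop(4) removes 8 → [18, 8, 2, 1, 36]
vals[-1] = vals[-1]*vals[-1] = 36*36 = 1296 → [18, 8, 2, 1, 1296]
vals[-5] = vals[3]+vals[-1] = 1+1296 = 1297 → [1297, 8, 2, 1, 1296]

[1297, 8, 2, 1, 1296]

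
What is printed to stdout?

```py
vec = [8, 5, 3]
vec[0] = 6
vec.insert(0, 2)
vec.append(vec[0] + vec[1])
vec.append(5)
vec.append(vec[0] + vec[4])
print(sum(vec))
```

39

vec[0] = 6 → [6, 5, 3]
insert 2 at 0 → [2, 6, 5, 3]
append vec[0]+vec[1] = 2+6 = 8 → [2, 6, 5, 3, 8]
append 5 → [2, 6, 5, 3, 8, 5]
append vec[0]+vec[4] = 2+8 = 10 → [2, 6, 5, 3, 8, 5, 10]
sum = 39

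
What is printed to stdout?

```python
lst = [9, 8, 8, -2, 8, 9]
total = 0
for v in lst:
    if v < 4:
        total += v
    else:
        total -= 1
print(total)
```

-7

v=9: not <4, total = 0-1 = -1
v=8: not <4, total = (-1)-1 = -2
v=8: not <4, total = (-2)-1 = -3
v=-2: <4, total = (-3)+(-2) = -5
v=8: not <4, total = (-5)-1 = -6
v=9: not <4, total = (-6)-1 = -7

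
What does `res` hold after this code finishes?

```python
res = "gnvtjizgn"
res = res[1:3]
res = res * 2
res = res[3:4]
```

slice [1:3] → 'nv'
repeat ×2 → 'nvnv'
slice [3:4] → 'v'

'v'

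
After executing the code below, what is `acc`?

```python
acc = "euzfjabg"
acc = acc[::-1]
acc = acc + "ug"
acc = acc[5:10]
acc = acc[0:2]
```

reverse → 'gbajfzue'
+ 'ug' → 'gbajfzueug'
slice [5:10] → 'zueug'
slice [0:2] → 'zu'

'zu'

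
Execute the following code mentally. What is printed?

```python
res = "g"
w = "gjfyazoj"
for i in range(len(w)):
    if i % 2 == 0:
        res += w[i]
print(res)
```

i=0: add 'g' → 'gg'
i=1: skip
i=2: add 'f' → 'ggf'
i=3: skip
i=4: add 'a' → 'ggfa'
i=5: skip
i=6: add 'o' → 'ggfao'
i=7: skip

ggfao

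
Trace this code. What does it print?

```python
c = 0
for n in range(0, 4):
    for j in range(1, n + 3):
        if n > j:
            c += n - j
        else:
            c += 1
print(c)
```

n=0,j=1: not 0>1, c = 0+1 = 1
n=0,j=2: not 0>2, c = 1+1 = 2
n=1,j=1: not 1>1, c = 2+1 = 3
n=1,j=2: not 1>2, c = 3+1 = 4
n=1,j=3: not 1>3, c = 4+1 = 5
n=2,j=1: 2>1, c = 5+1 = 6
n=2,j=2: not 2>2, c = 6+1 = 7
n=2,j=3: not 2>3, c = 7+1 = 8
n=2,j=4: not 2>4, c = 8+1 = 9
n=3,j=1: 3>1, c = 9+2 = 11
n=3,j=2: 3>2, c = 11+1 = 12
n=3,j=3: not 3>3, c = 12+1 = 13
n=3,j=4: not 3>4, c = 13+1 = 14
n=3,j=5: not 3>5, c = 14+1 = 15

15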